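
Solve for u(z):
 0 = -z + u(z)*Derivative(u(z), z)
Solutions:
 u(z) = -sqrt(C1 + z^2)
 u(z) = sqrt(C1 + z^2)


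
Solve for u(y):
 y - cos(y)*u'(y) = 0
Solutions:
 u(y) = C1 + Integral(y/cos(y), y)


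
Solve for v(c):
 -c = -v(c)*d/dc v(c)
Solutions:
 v(c) = -sqrt(C1 + c^2)
 v(c) = sqrt(C1 + c^2)


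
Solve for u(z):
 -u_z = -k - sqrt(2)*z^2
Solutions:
 u(z) = C1 + k*z + sqrt(2)*z^3/3


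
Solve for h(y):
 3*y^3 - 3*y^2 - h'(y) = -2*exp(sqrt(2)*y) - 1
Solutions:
 h(y) = C1 + 3*y^4/4 - y^3 + y + sqrt(2)*exp(sqrt(2)*y)


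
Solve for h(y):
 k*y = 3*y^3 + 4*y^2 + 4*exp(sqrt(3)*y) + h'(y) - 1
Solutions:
 h(y) = C1 + k*y^2/2 - 3*y^4/4 - 4*y^3/3 + y - 4*sqrt(3)*exp(sqrt(3)*y)/3


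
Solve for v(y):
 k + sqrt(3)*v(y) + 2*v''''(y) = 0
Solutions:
 v(y) = -sqrt(3)*k/3 + (C1*sin(2^(1/4)*3^(1/8)*y/2) + C2*cos(2^(1/4)*3^(1/8)*y/2))*exp(-2^(1/4)*3^(1/8)*y/2) + (C3*sin(2^(1/4)*3^(1/8)*y/2) + C4*cos(2^(1/4)*3^(1/8)*y/2))*exp(2^(1/4)*3^(1/8)*y/2)


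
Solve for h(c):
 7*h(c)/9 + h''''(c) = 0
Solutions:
 h(c) = (C1*sin(sqrt(6)*7^(1/4)*c/6) + C2*cos(sqrt(6)*7^(1/4)*c/6))*exp(-sqrt(6)*7^(1/4)*c/6) + (C3*sin(sqrt(6)*7^(1/4)*c/6) + C4*cos(sqrt(6)*7^(1/4)*c/6))*exp(sqrt(6)*7^(1/4)*c/6)


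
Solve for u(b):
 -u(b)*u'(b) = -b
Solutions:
 u(b) = -sqrt(C1 + b^2)
 u(b) = sqrt(C1 + b^2)


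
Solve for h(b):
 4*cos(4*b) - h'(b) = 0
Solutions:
 h(b) = C1 + sin(4*b)


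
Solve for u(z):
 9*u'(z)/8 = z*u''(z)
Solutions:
 u(z) = C1 + C2*z^(17/8)


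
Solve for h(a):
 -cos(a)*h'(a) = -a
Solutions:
 h(a) = C1 + Integral(a/cos(a), a)


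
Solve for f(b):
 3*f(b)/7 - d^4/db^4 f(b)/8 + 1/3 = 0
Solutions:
 f(b) = C1*exp(-24^(1/4)*7^(3/4)*b/7) + C2*exp(24^(1/4)*7^(3/4)*b/7) + C3*sin(24^(1/4)*7^(3/4)*b/7) + C4*cos(24^(1/4)*7^(3/4)*b/7) - 7/9


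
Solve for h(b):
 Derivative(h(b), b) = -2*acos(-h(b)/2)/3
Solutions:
 Integral(1/acos(-_y/2), (_y, h(b))) = C1 - 2*b/3


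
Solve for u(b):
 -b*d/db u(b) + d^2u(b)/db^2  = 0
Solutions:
 u(b) = C1 + C2*erfi(sqrt(2)*b/2)


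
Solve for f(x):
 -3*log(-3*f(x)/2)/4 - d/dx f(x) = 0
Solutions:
 4*Integral(1/(log(-_y) - log(2) + log(3)), (_y, f(x)))/3 = C1 - x


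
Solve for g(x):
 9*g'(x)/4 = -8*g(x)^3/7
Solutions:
 g(x) = -3*sqrt(14)*sqrt(-1/(C1 - 32*x))/2
 g(x) = 3*sqrt(14)*sqrt(-1/(C1 - 32*x))/2


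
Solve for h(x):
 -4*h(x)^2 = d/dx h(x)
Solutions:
 h(x) = 1/(C1 + 4*x)


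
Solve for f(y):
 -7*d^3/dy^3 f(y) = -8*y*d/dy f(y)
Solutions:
 f(y) = C1 + Integral(C2*airyai(2*7^(2/3)*y/7) + C3*airybi(2*7^(2/3)*y/7), y)


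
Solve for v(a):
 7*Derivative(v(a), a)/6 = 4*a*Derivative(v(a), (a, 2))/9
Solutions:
 v(a) = C1 + C2*a^(29/8)


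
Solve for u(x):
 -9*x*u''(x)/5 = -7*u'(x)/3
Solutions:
 u(x) = C1 + C2*x^(62/27)


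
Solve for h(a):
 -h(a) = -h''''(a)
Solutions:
 h(a) = C1*exp(-a) + C2*exp(a) + C3*sin(a) + C4*cos(a)


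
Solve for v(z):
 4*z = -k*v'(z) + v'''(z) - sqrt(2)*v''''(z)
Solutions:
 v(z) = C1 + C2*exp(z*(sqrt(2)*(27*k + sqrt((27*k - 1)^2 - 1) - 1)^(1/3) - sqrt(6)*I*(27*k + sqrt((27*k - 1)^2 - 1) - 1)^(1/3) + 2*sqrt(2) - 8/((-sqrt(2) + sqrt(6)*I)*(27*k + sqrt((27*k - 1)^2 - 1) - 1)^(1/3)))/12) + C3*exp(z*(sqrt(2)*(27*k + sqrt((27*k - 1)^2 - 1) - 1)^(1/3) + sqrt(6)*I*(27*k + sqrt((27*k - 1)^2 - 1) - 1)^(1/3) + 2*sqrt(2) + 8/((sqrt(2) + sqrt(6)*I)*(27*k + sqrt((27*k - 1)^2 - 1) - 1)^(1/3)))/12) + C4*exp(sqrt(2)*z*(-(27*k + sqrt((27*k - 1)^2 - 1) - 1)^(1/3) + 1 - 1/(27*k + sqrt((27*k - 1)^2 - 1) - 1)^(1/3))/6) - 2*z^2/k


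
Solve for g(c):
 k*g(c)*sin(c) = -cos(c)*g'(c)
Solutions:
 g(c) = C1*exp(k*log(cos(c)))


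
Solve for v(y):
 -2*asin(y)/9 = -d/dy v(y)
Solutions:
 v(y) = C1 + 2*y*asin(y)/9 + 2*sqrt(1 - y^2)/9


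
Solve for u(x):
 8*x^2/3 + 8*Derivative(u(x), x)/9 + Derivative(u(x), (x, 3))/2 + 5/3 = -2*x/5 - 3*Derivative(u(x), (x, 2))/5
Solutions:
 u(x) = C1 - x^3 + 9*x^2/5 - 93*x/100 + (C2*sin(sqrt(319)*x/15) + C3*cos(sqrt(319)*x/15))*exp(-3*x/5)


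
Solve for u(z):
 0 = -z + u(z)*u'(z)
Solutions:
 u(z) = -sqrt(C1 + z^2)
 u(z) = sqrt(C1 + z^2)


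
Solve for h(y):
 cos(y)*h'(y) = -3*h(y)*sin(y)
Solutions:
 h(y) = C1*cos(y)^3


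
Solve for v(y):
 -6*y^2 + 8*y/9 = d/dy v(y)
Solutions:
 v(y) = C1 - 2*y^3 + 4*y^2/9


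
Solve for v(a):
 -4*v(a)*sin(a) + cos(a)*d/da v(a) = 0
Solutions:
 v(a) = C1/cos(a)^4


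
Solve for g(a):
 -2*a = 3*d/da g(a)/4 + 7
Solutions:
 g(a) = C1 - 4*a^2/3 - 28*a/3


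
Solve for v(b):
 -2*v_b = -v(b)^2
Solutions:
 v(b) = -2/(C1 + b)


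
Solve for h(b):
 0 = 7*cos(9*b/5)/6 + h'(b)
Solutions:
 h(b) = C1 - 35*sin(9*b/5)/54


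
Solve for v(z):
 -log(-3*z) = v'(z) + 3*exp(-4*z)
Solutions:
 v(z) = C1 - z*log(-z) + z*(1 - log(3)) + 3*exp(-4*z)/4


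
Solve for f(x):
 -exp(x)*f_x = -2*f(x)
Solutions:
 f(x) = C1*exp(-2*exp(-x))


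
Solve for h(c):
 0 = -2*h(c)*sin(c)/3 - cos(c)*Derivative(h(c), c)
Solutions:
 h(c) = C1*cos(c)^(2/3)


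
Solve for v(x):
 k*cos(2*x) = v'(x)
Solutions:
 v(x) = C1 + k*sin(2*x)/2


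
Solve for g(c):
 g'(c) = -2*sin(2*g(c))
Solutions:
 g(c) = pi - acos((-C1 - exp(8*c))/(C1 - exp(8*c)))/2
 g(c) = acos((-C1 - exp(8*c))/(C1 - exp(8*c)))/2


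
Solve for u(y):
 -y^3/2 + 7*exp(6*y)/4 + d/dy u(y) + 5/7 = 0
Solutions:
 u(y) = C1 + y^4/8 - 5*y/7 - 7*exp(6*y)/24


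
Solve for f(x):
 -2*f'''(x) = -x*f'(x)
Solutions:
 f(x) = C1 + Integral(C2*airyai(2^(2/3)*x/2) + C3*airybi(2^(2/3)*x/2), x)


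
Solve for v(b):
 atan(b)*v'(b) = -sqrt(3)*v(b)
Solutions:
 v(b) = C1*exp(-sqrt(3)*Integral(1/atan(b), b))


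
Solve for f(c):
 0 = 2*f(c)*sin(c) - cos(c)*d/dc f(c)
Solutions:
 f(c) = C1/cos(c)^2


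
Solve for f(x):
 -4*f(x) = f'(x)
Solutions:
 f(x) = C1*exp(-4*x)


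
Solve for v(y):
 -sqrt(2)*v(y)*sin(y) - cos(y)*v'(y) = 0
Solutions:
 v(y) = C1*cos(y)^(sqrt(2))


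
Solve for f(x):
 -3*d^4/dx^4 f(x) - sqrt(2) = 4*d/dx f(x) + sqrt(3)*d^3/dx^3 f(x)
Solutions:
 f(x) = C1 + C2*exp(x*(-2*sqrt(3) + (sqrt(3)/9 + 18 + sqrt(-3 + (sqrt(3) + 162)^2)/9)^(-1/3) + 3*(sqrt(3)/9 + 18 + sqrt(-3 + (sqrt(3) + 162)^2)/9)^(1/3))/18)*sin(sqrt(3)*x*(-3*(sqrt(3)/9 + 18 + sqrt(-4/27 + (2*sqrt(3)/9 + 36)^2)/2)^(1/3) + (sqrt(3)/9 + 18 + sqrt(-4/27 + (2*sqrt(3)/9 + 36)^2)/2)^(-1/3))/18) + C3*exp(x*(-2*sqrt(3) + (sqrt(3)/9 + 18 + sqrt(-3 + (sqrt(3) + 162)^2)/9)^(-1/3) + 3*(sqrt(3)/9 + 18 + sqrt(-3 + (sqrt(3) + 162)^2)/9)^(1/3))/18)*cos(sqrt(3)*x*(-3*(sqrt(3)/9 + 18 + sqrt(-4/27 + (2*sqrt(3)/9 + 36)^2)/2)^(1/3) + (sqrt(3)/9 + 18 + sqrt(-4/27 + (2*sqrt(3)/9 + 36)^2)/2)^(-1/3))/18) + C4*exp(-x*((sqrt(3)/9 + 18 + sqrt(-3 + (sqrt(3) + 162)^2)/9)^(-1/3) + sqrt(3) + 3*(sqrt(3)/9 + 18 + sqrt(-3 + (sqrt(3) + 162)^2)/9)^(1/3))/9) - sqrt(2)*x/4


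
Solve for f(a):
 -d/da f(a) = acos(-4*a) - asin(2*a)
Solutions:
 f(a) = C1 - a*acos(-4*a) + a*asin(2*a) - sqrt(1 - 16*a^2)/4 + sqrt(1 - 4*a^2)/2


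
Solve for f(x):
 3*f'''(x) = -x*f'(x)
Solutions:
 f(x) = C1 + Integral(C2*airyai(-3^(2/3)*x/3) + C3*airybi(-3^(2/3)*x/3), x)


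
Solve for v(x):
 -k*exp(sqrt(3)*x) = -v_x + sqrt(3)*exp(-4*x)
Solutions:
 v(x) = C1 + sqrt(3)*k*exp(sqrt(3)*x)/3 - sqrt(3)*exp(-4*x)/4


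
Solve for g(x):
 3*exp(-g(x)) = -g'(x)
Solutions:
 g(x) = log(C1 - 3*x)


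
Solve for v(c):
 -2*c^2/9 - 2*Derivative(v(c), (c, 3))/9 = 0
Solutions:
 v(c) = C1 + C2*c + C3*c^2 - c^5/60


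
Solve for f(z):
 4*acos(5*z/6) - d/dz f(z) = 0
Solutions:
 f(z) = C1 + 4*z*acos(5*z/6) - 4*sqrt(36 - 25*z^2)/5


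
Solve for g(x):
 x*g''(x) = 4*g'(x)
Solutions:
 g(x) = C1 + C2*x^5


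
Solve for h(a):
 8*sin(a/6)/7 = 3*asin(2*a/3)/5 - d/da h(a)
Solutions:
 h(a) = C1 + 3*a*asin(2*a/3)/5 + 3*sqrt(9 - 4*a^2)/10 + 48*cos(a/6)/7


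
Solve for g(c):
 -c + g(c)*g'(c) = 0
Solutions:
 g(c) = -sqrt(C1 + c^2)
 g(c) = sqrt(C1 + c^2)


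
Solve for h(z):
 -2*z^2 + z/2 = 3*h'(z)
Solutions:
 h(z) = C1 - 2*z^3/9 + z^2/12


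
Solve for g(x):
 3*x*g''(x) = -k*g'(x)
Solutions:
 g(x) = C1 + x^(1 - re(k)/3)*(C2*sin(log(x)*Abs(im(k))/3) + C3*cos(log(x)*im(k)/3))


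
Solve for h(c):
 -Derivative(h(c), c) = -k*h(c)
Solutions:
 h(c) = C1*exp(c*k)


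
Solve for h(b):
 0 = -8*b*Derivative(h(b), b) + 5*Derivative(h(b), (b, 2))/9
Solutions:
 h(b) = C1 + C2*erfi(6*sqrt(5)*b/5)


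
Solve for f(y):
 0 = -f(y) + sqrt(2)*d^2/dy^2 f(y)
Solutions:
 f(y) = C1*exp(-2^(3/4)*y/2) + C2*exp(2^(3/4)*y/2)


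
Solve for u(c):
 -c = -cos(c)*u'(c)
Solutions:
 u(c) = C1 + Integral(c/cos(c), c)


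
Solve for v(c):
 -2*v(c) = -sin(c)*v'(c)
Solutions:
 v(c) = C1*(cos(c) - 1)/(cos(c) + 1)


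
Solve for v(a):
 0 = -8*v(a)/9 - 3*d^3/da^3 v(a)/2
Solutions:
 v(a) = C3*exp(-2*2^(1/3)*a/3) + (C1*sin(2^(1/3)*sqrt(3)*a/3) + C2*cos(2^(1/3)*sqrt(3)*a/3))*exp(2^(1/3)*a/3)


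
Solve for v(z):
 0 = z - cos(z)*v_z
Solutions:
 v(z) = C1 + Integral(z/cos(z), z)


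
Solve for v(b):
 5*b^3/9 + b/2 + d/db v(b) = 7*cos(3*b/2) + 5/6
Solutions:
 v(b) = C1 - 5*b^4/36 - b^2/4 + 5*b/6 + 14*sin(3*b/2)/3


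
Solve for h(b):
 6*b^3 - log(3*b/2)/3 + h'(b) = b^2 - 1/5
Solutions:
 h(b) = C1 - 3*b^4/2 + b^3/3 + b*log(b)/3 - 8*b/15 - b*log(2)/3 + b*log(3)/3


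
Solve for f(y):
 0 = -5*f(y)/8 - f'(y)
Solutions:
 f(y) = C1*exp(-5*y/8)


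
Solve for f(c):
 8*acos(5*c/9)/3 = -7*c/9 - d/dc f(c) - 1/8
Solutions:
 f(c) = C1 - 7*c^2/18 - 8*c*acos(5*c/9)/3 - c/8 + 8*sqrt(81 - 25*c^2)/15


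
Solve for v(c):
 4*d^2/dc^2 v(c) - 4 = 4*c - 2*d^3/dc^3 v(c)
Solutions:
 v(c) = C1 + C2*c + C3*exp(-2*c) + c^3/6 + c^2/4


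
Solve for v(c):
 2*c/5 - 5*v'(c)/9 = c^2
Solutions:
 v(c) = C1 - 3*c^3/5 + 9*c^2/25


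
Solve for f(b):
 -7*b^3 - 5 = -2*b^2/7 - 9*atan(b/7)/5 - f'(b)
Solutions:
 f(b) = C1 + 7*b^4/4 - 2*b^3/21 - 9*b*atan(b/7)/5 + 5*b + 63*log(b^2 + 49)/10


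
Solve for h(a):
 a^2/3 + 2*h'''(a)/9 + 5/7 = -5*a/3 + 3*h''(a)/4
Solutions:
 h(a) = C1 + C2*a + C3*exp(27*a/8) + a^4/27 + 302*a^3/729 + 38782*a^2/45927


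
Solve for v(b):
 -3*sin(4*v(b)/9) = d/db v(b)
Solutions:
 3*b + 9*log(cos(4*v(b)/9) - 1)/8 - 9*log(cos(4*v(b)/9) + 1)/8 = C1


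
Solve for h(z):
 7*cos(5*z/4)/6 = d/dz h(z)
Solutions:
 h(z) = C1 + 14*sin(5*z/4)/15


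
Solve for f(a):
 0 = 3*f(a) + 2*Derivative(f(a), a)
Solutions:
 f(a) = C1*exp(-3*a/2)


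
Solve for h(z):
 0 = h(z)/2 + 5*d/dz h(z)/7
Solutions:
 h(z) = C1*exp(-7*z/10)


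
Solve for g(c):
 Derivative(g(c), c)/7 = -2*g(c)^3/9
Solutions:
 g(c) = -3*sqrt(2)*sqrt(-1/(C1 - 14*c))/2
 g(c) = 3*sqrt(2)*sqrt(-1/(C1 - 14*c))/2


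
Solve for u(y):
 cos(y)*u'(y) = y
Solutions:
 u(y) = C1 + Integral(y/cos(y), y)


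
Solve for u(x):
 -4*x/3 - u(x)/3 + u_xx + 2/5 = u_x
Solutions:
 u(x) = C1*exp(x*(3 - sqrt(21))/6) + C2*exp(x*(3 + sqrt(21))/6) - 4*x + 66/5


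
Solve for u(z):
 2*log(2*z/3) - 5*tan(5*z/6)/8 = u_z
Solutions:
 u(z) = C1 + 2*z*log(z) - 2*z*log(3) - 2*z + 2*z*log(2) + 3*log(cos(5*z/6))/4


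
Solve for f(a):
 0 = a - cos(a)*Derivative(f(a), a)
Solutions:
 f(a) = C1 + Integral(a/cos(a), a)


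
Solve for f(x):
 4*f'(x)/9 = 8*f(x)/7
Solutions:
 f(x) = C1*exp(18*x/7)


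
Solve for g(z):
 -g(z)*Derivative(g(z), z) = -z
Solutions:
 g(z) = -sqrt(C1 + z^2)
 g(z) = sqrt(C1 + z^2)


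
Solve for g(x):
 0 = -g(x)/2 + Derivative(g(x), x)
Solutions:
 g(x) = C1*exp(x/2)


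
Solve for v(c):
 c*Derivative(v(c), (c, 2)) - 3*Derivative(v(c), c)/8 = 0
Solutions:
 v(c) = C1 + C2*c^(11/8)


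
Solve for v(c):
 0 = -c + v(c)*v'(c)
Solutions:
 v(c) = -sqrt(C1 + c^2)
 v(c) = sqrt(C1 + c^2)


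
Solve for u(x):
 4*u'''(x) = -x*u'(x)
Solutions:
 u(x) = C1 + Integral(C2*airyai(-2^(1/3)*x/2) + C3*airybi(-2^(1/3)*x/2), x)


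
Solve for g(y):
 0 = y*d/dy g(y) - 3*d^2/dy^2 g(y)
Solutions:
 g(y) = C1 + C2*erfi(sqrt(6)*y/6)


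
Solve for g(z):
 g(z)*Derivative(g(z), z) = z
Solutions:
 g(z) = -sqrt(C1 + z^2)
 g(z) = sqrt(C1 + z^2)


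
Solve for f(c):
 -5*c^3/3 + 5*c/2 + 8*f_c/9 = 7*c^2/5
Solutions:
 f(c) = C1 + 15*c^4/32 + 21*c^3/40 - 45*c^2/32


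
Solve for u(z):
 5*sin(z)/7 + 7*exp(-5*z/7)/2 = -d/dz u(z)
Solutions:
 u(z) = C1 + 5*cos(z)/7 + 49*exp(-5*z/7)/10


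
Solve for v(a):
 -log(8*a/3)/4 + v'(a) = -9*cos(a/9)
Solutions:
 v(a) = C1 + a*log(a)/4 - a*log(3) - a/4 + 3*a*log(6)/4 - 81*sin(a/9)


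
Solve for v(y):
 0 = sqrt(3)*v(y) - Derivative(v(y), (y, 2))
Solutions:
 v(y) = C1*exp(-3^(1/4)*y) + C2*exp(3^(1/4)*y)


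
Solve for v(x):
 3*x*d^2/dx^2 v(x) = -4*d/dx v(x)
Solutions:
 v(x) = C1 + C2/x^(1/3)


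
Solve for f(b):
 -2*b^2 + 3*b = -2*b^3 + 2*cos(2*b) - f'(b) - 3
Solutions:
 f(b) = C1 - b^4/2 + 2*b^3/3 - 3*b^2/2 - 3*b + sin(2*b)


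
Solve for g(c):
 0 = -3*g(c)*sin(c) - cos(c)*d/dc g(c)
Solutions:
 g(c) = C1*cos(c)^3


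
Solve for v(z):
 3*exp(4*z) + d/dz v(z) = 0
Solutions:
 v(z) = C1 - 3*exp(4*z)/4


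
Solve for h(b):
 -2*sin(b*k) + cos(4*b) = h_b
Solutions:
 h(b) = C1 + sin(4*b)/4 + 2*cos(b*k)/k


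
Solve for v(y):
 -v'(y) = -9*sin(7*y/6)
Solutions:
 v(y) = C1 - 54*cos(7*y/6)/7


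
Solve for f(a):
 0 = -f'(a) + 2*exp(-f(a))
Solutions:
 f(a) = log(C1 + 2*a)


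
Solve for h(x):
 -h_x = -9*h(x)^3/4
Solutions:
 h(x) = -sqrt(2)*sqrt(-1/(C1 + 9*x))
 h(x) = sqrt(2)*sqrt(-1/(C1 + 9*x))


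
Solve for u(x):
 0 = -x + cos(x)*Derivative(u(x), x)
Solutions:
 u(x) = C1 + Integral(x/cos(x), x)


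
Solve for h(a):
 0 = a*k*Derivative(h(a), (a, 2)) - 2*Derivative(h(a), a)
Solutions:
 h(a) = C1 + a^(((re(k) + 2)*re(k) + im(k)^2)/(re(k)^2 + im(k)^2))*(C2*sin(2*log(a)*Abs(im(k))/(re(k)^2 + im(k)^2)) + C3*cos(2*log(a)*im(k)/(re(k)^2 + im(k)^2)))


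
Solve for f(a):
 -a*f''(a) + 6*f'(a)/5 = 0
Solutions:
 f(a) = C1 + C2*a^(11/5)


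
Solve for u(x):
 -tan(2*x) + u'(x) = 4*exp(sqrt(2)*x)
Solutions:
 u(x) = C1 + 2*sqrt(2)*exp(sqrt(2)*x) - log(cos(2*x))/2


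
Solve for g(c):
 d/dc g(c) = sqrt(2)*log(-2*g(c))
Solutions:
 -sqrt(2)*Integral(1/(log(-_y) + log(2)), (_y, g(c)))/2 = C1 - c


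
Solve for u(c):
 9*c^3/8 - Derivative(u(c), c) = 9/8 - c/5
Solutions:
 u(c) = C1 + 9*c^4/32 + c^2/10 - 9*c/8


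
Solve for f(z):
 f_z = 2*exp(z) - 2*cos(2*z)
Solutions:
 f(z) = C1 + 2*exp(z) - sin(2*z)


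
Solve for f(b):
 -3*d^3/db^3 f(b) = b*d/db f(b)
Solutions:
 f(b) = C1 + Integral(C2*airyai(-3^(2/3)*b/3) + C3*airybi(-3^(2/3)*b/3), b)


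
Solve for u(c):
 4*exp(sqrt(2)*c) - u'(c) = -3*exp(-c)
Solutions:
 u(c) = C1 + 2*sqrt(2)*exp(sqrt(2)*c) - 3*exp(-c)


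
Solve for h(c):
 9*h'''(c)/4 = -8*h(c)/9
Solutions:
 h(c) = C3*exp(-2*6^(2/3)*c/9) + (C1*sin(2^(2/3)*3^(1/6)*c/3) + C2*cos(2^(2/3)*3^(1/6)*c/3))*exp(6^(2/3)*c/9)


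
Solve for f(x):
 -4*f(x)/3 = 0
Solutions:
 f(x) = 0


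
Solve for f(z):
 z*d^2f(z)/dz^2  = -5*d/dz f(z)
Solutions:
 f(z) = C1 + C2/z^4


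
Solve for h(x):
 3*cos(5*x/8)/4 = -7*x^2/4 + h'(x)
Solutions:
 h(x) = C1 + 7*x^3/12 + 6*sin(5*x/8)/5


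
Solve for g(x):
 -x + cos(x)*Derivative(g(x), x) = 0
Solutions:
 g(x) = C1 + Integral(x/cos(x), x)


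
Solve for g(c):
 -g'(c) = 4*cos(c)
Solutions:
 g(c) = C1 - 4*sin(c)


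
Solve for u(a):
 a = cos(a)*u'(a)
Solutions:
 u(a) = C1 + Integral(a/cos(a), a)


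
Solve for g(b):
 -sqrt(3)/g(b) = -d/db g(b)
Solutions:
 g(b) = -sqrt(C1 + 2*sqrt(3)*b)
 g(b) = sqrt(C1 + 2*sqrt(3)*b)


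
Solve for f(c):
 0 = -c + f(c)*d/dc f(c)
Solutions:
 f(c) = -sqrt(C1 + c^2)
 f(c) = sqrt(C1 + c^2)


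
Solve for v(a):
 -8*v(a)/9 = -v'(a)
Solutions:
 v(a) = C1*exp(8*a/9)


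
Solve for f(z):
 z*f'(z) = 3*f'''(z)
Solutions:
 f(z) = C1 + Integral(C2*airyai(3^(2/3)*z/3) + C3*airybi(3^(2/3)*z/3), z)


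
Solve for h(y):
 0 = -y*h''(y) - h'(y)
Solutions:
 h(y) = C1 + C2*log(y)


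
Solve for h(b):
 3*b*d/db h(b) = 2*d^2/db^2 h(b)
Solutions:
 h(b) = C1 + C2*erfi(sqrt(3)*b/2)


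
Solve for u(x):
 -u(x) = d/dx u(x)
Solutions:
 u(x) = C1*exp(-x)


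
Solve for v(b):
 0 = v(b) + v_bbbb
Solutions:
 v(b) = (C1*sin(sqrt(2)*b/2) + C2*cos(sqrt(2)*b/2))*exp(-sqrt(2)*b/2) + (C3*sin(sqrt(2)*b/2) + C4*cos(sqrt(2)*b/2))*exp(sqrt(2)*b/2)


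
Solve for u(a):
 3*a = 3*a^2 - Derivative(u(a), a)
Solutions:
 u(a) = C1 + a^3 - 3*a^2/2


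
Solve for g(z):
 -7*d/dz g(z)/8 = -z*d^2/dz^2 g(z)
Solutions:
 g(z) = C1 + C2*z^(15/8)


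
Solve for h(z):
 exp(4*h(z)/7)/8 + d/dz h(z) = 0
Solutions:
 h(z) = 7*log(-(1/(C1 + z))^(1/4)) + 7*log(14)/4
 h(z) = 7*log(1/(C1 + z))/4 + 7*log(14)/4
 h(z) = 7*log(-I*(1/(C1 + z))^(1/4)) + 7*log(14)/4
 h(z) = 7*log(I*(1/(C1 + z))^(1/4)) + 7*log(14)/4


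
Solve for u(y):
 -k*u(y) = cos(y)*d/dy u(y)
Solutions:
 u(y) = C1*exp(k*(log(sin(y) - 1) - log(sin(y) + 1))/2)


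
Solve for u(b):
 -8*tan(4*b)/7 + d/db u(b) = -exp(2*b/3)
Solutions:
 u(b) = C1 - 3*exp(2*b/3)/2 - 2*log(cos(4*b))/7


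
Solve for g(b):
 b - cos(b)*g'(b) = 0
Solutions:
 g(b) = C1 + Integral(b/cos(b), b)


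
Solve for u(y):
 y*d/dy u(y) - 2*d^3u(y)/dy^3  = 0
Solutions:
 u(y) = C1 + Integral(C2*airyai(2^(2/3)*y/2) + C3*airybi(2^(2/3)*y/2), y)


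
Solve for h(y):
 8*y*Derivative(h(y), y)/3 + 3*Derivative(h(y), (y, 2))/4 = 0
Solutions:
 h(y) = C1 + C2*erf(4*y/3)


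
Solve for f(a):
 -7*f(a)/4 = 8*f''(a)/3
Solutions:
 f(a) = C1*sin(sqrt(42)*a/8) + C2*cos(sqrt(42)*a/8)


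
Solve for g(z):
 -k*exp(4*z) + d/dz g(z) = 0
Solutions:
 g(z) = C1 + k*exp(4*z)/4


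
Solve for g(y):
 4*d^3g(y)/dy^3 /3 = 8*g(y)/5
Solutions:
 g(y) = C3*exp(5^(2/3)*6^(1/3)*y/5) + (C1*sin(2^(1/3)*3^(5/6)*5^(2/3)*y/10) + C2*cos(2^(1/3)*3^(5/6)*5^(2/3)*y/10))*exp(-5^(2/3)*6^(1/3)*y/10)


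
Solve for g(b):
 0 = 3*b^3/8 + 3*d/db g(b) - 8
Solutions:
 g(b) = C1 - b^4/32 + 8*b/3


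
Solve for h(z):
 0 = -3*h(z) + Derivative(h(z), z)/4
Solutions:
 h(z) = C1*exp(12*z)


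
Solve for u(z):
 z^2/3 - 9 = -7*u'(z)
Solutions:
 u(z) = C1 - z^3/63 + 9*z/7


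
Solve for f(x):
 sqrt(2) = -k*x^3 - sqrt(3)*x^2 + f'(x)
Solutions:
 f(x) = C1 + k*x^4/4 + sqrt(3)*x^3/3 + sqrt(2)*x


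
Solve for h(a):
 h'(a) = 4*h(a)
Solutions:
 h(a) = C1*exp(4*a)


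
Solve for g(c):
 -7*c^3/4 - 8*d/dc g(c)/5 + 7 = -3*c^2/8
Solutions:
 g(c) = C1 - 35*c^4/128 + 5*c^3/64 + 35*c/8


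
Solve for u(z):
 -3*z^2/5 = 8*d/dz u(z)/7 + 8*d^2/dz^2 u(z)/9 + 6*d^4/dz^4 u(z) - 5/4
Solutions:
 u(z) = C1 + C2*exp(-14^(1/3)*z*(-7^(1/3)*(243 + sqrt(59833))^(1/3) + 14*2^(1/3)/(243 + sqrt(59833))^(1/3))/126)*sin(14^(1/3)*sqrt(3)*z*(14*2^(1/3)/(243 + sqrt(59833))^(1/3) + 7^(1/3)*(243 + sqrt(59833))^(1/3))/126) + C3*exp(-14^(1/3)*z*(-7^(1/3)*(243 + sqrt(59833))^(1/3) + 14*2^(1/3)/(243 + sqrt(59833))^(1/3))/126)*cos(14^(1/3)*sqrt(3)*z*(14*2^(1/3)/(243 + sqrt(59833))^(1/3) + 7^(1/3)*(243 + sqrt(59833))^(1/3))/126) + C4*exp(14^(1/3)*z*(-7^(1/3)*(243 + sqrt(59833))^(1/3) + 14*2^(1/3)/(243 + sqrt(59833))^(1/3))/63) - 7*z^3/40 + 49*z^2/120 + 1981*z/4320


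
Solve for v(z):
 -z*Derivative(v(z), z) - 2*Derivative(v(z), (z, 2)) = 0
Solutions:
 v(z) = C1 + C2*erf(z/2)


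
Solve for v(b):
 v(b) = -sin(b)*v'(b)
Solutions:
 v(b) = C1*sqrt(cos(b) + 1)/sqrt(cos(b) - 1)


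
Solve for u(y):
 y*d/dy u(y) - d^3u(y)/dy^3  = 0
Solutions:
 u(y) = C1 + Integral(C2*airyai(y) + C3*airybi(y), y)


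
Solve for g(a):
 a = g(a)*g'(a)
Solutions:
 g(a) = -sqrt(C1 + a^2)
 g(a) = sqrt(C1 + a^2)


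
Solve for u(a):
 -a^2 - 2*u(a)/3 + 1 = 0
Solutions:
 u(a) = 3/2 - 3*a^2/2


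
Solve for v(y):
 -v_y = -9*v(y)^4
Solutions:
 v(y) = (-1/(C1 + 27*y))^(1/3)
 v(y) = (-1/(C1 + 9*y))^(1/3)*(-3^(2/3) - 3*3^(1/6)*I)/6
 v(y) = (-1/(C1 + 9*y))^(1/3)*(-3^(2/3) + 3*3^(1/6)*I)/6


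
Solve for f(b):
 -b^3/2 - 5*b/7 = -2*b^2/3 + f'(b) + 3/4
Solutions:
 f(b) = C1 - b^4/8 + 2*b^3/9 - 5*b^2/14 - 3*b/4


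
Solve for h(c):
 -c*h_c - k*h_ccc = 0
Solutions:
 h(c) = C1 + Integral(C2*airyai(c*(-1/k)^(1/3)) + C3*airybi(c*(-1/k)^(1/3)), c)


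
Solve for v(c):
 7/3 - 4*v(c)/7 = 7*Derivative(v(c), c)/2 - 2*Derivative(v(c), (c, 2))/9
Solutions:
 v(c) = C1*exp(3*c*(147 - sqrt(22505))/56) + C2*exp(3*c*(147 + sqrt(22505))/56) + 49/12


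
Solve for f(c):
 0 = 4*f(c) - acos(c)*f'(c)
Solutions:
 f(c) = C1*exp(4*Integral(1/acos(c), c))


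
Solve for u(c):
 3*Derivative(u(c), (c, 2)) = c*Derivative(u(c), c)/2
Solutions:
 u(c) = C1 + C2*erfi(sqrt(3)*c/6)


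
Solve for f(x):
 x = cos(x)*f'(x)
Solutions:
 f(x) = C1 + Integral(x/cos(x), x)


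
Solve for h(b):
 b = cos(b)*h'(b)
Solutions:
 h(b) = C1 + Integral(b/cos(b), b)


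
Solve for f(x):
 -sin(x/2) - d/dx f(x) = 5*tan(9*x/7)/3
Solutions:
 f(x) = C1 + 35*log(cos(9*x/7))/27 + 2*cos(x/2)


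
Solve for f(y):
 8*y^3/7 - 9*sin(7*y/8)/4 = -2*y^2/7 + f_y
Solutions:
 f(y) = C1 + 2*y^4/7 + 2*y^3/21 + 18*cos(7*y/8)/7


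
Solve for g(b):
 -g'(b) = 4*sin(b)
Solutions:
 g(b) = C1 + 4*cos(b)


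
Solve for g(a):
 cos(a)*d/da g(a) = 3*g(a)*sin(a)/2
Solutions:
 g(a) = C1/cos(a)^(3/2)


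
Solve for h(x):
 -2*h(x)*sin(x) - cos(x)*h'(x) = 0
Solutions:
 h(x) = C1*cos(x)^2


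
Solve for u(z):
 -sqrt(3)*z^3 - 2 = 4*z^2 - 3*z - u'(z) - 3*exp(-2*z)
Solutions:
 u(z) = C1 + sqrt(3)*z^4/4 + 4*z^3/3 - 3*z^2/2 + 2*z + 3*exp(-2*z)/2


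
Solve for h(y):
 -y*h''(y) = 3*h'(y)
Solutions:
 h(y) = C1 + C2/y^2


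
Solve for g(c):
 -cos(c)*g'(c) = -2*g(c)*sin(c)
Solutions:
 g(c) = C1/cos(c)^2


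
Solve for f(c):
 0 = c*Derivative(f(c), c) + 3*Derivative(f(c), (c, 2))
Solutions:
 f(c) = C1 + C2*erf(sqrt(6)*c/6)


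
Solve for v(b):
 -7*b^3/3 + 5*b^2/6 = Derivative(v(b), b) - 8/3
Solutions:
 v(b) = C1 - 7*b^4/12 + 5*b^3/18 + 8*b/3


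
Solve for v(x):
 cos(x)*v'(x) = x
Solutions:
 v(x) = C1 + Integral(x/cos(x), x)


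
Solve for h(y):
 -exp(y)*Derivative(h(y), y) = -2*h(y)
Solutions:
 h(y) = C1*exp(-2*exp(-y))


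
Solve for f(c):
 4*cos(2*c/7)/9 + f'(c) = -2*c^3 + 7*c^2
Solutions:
 f(c) = C1 - c^4/2 + 7*c^3/3 - 14*sin(2*c/7)/9


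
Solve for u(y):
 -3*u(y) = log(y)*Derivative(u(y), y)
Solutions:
 u(y) = C1*exp(-3*li(y))


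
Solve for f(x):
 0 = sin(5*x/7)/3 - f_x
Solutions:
 f(x) = C1 - 7*cos(5*x/7)/15


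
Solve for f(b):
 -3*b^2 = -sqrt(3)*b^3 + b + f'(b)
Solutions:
 f(b) = C1 + sqrt(3)*b^4/4 - b^3 - b^2/2


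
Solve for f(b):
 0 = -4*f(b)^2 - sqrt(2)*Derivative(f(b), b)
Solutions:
 f(b) = 1/(C1 + 2*sqrt(2)*b)


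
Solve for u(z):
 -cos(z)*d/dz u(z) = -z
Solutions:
 u(z) = C1 + Integral(z/cos(z), z)


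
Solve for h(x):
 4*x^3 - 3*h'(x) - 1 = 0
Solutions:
 h(x) = C1 + x^4/3 - x/3


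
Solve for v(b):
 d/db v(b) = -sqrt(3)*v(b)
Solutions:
 v(b) = C1*exp(-sqrt(3)*b)


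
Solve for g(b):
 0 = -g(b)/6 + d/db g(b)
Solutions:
 g(b) = C1*exp(b/6)


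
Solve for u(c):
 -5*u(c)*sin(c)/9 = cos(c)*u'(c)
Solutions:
 u(c) = C1*cos(c)^(5/9)


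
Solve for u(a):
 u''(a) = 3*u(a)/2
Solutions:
 u(a) = C1*exp(-sqrt(6)*a/2) + C2*exp(sqrt(6)*a/2)


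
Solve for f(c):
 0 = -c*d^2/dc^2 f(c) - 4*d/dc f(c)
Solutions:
 f(c) = C1 + C2/c^3


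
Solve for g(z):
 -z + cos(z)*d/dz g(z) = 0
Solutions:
 g(z) = C1 + Integral(z/cos(z), z)


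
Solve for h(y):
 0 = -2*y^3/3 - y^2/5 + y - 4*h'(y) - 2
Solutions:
 h(y) = C1 - y^4/24 - y^3/60 + y^2/8 - y/2


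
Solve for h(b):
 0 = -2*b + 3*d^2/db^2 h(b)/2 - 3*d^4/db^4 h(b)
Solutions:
 h(b) = C1 + C2*b + C3*exp(-sqrt(2)*b/2) + C4*exp(sqrt(2)*b/2) + 2*b^3/9


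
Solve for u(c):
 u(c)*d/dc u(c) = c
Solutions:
 u(c) = -sqrt(C1 + c^2)
 u(c) = sqrt(C1 + c^2)


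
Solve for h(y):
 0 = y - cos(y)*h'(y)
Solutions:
 h(y) = C1 + Integral(y/cos(y), y)


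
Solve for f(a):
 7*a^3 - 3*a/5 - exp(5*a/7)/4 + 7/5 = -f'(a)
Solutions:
 f(a) = C1 - 7*a^4/4 + 3*a^2/10 - 7*a/5 + 7*exp(5*a/7)/20


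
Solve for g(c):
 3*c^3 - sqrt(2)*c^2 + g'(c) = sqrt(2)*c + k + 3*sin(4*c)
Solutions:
 g(c) = C1 - 3*c^4/4 + sqrt(2)*c^3/3 + sqrt(2)*c^2/2 + c*k - 3*cos(4*c)/4


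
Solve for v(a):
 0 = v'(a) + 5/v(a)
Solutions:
 v(a) = -sqrt(C1 - 10*a)
 v(a) = sqrt(C1 - 10*a)


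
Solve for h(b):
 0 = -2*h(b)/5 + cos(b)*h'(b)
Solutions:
 h(b) = C1*(sin(b) + 1)^(1/5)/(sin(b) - 1)^(1/5)


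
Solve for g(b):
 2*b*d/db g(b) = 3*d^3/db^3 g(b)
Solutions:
 g(b) = C1 + Integral(C2*airyai(2^(1/3)*3^(2/3)*b/3) + C3*airybi(2^(1/3)*3^(2/3)*b/3), b)


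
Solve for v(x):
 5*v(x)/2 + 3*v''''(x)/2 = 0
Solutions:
 v(x) = (C1*sin(sqrt(2)*3^(3/4)*5^(1/4)*x/6) + C2*cos(sqrt(2)*3^(3/4)*5^(1/4)*x/6))*exp(-sqrt(2)*3^(3/4)*5^(1/4)*x/6) + (C3*sin(sqrt(2)*3^(3/4)*5^(1/4)*x/6) + C4*cos(sqrt(2)*3^(3/4)*5^(1/4)*x/6))*exp(sqrt(2)*3^(3/4)*5^(1/4)*x/6)


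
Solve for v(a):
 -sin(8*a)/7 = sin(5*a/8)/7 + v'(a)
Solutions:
 v(a) = C1 + 8*cos(5*a/8)/35 + cos(8*a)/56


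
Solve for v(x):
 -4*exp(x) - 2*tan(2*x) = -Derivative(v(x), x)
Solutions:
 v(x) = C1 + 4*exp(x) - log(cos(2*x))


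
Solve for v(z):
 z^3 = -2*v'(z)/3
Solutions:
 v(z) = C1 - 3*z^4/8


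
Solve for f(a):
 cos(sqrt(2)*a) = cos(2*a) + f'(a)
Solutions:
 f(a) = C1 - sin(2*a)/2 + sqrt(2)*sin(sqrt(2)*a)/2


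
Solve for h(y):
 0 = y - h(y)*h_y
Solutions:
 h(y) = -sqrt(C1 + y^2)
 h(y) = sqrt(C1 + y^2)


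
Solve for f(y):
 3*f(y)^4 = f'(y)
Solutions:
 f(y) = (-1/(C1 + 9*y))^(1/3)
 f(y) = (-1/(C1 + 3*y))^(1/3)*(-3^(2/3) - 3*3^(1/6)*I)/6
 f(y) = (-1/(C1 + 3*y))^(1/3)*(-3^(2/3) + 3*3^(1/6)*I)/6


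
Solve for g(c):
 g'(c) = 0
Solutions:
 g(c) = C1


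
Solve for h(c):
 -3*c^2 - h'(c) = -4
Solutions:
 h(c) = C1 - c^3 + 4*c


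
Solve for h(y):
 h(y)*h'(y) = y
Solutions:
 h(y) = -sqrt(C1 + y^2)
 h(y) = sqrt(C1 + y^2)


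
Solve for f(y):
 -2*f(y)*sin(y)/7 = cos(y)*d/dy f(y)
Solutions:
 f(y) = C1*cos(y)^(2/7)


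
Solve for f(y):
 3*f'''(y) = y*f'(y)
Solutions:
 f(y) = C1 + Integral(C2*airyai(3^(2/3)*y/3) + C3*airybi(3^(2/3)*y/3), y)


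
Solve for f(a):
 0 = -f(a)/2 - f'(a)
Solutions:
 f(a) = C1*exp(-a/2)


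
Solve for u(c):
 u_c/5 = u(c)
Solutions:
 u(c) = C1*exp(5*c)


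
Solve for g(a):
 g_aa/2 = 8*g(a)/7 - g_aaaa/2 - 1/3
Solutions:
 g(a) = C1*exp(-sqrt(14)*a*sqrt(-7 + sqrt(497))/14) + C2*exp(sqrt(14)*a*sqrt(-7 + sqrt(497))/14) + C3*sin(sqrt(14)*a*sqrt(7 + sqrt(497))/14) + C4*cos(sqrt(14)*a*sqrt(7 + sqrt(497))/14) + 7/24


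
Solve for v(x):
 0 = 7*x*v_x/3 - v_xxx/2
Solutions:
 v(x) = C1 + Integral(C2*airyai(14^(1/3)*3^(2/3)*x/3) + C3*airybi(14^(1/3)*3^(2/3)*x/3), x)


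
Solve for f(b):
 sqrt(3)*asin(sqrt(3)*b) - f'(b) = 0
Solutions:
 f(b) = C1 + sqrt(3)*(b*asin(sqrt(3)*b) + sqrt(3)*sqrt(1 - 3*b^2)/3)


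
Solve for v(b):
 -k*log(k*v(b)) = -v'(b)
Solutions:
 li(k*v(b))/k = C1 + b*k


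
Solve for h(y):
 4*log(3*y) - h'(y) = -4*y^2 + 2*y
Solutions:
 h(y) = C1 + 4*y^3/3 - y^2 + 4*y*log(y) - 4*y + y*log(81)


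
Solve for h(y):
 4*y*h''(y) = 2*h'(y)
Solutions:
 h(y) = C1 + C2*y^(3/2)


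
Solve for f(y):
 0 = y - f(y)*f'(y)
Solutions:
 f(y) = -sqrt(C1 + y^2)
 f(y) = sqrt(C1 + y^2)


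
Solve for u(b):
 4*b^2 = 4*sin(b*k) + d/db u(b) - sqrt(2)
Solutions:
 u(b) = C1 + 4*b^3/3 + sqrt(2)*b + 4*cos(b*k)/k


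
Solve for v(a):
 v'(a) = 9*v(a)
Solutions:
 v(a) = C1*exp(9*a)


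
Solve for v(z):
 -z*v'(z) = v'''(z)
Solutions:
 v(z) = C1 + Integral(C2*airyai(-z) + C3*airybi(-z), z)


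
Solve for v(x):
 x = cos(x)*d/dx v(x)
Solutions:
 v(x) = C1 + Integral(x/cos(x), x)


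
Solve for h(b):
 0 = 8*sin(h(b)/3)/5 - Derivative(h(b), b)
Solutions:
 -8*b/5 + 3*log(cos(h(b)/3) - 1)/2 - 3*log(cos(h(b)/3) + 1)/2 = C1


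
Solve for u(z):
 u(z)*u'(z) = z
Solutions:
 u(z) = -sqrt(C1 + z^2)
 u(z) = sqrt(C1 + z^2)


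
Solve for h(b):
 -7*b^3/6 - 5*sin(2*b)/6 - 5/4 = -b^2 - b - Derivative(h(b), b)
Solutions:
 h(b) = C1 + 7*b^4/24 - b^3/3 - b^2/2 + 5*b/4 - 5*cos(2*b)/12


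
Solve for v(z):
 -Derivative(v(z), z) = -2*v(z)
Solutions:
 v(z) = C1*exp(2*z)


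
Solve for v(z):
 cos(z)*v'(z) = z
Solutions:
 v(z) = C1 + Integral(z/cos(z), z)


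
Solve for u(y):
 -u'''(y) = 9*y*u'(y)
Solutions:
 u(y) = C1 + Integral(C2*airyai(-3^(2/3)*y) + C3*airybi(-3^(2/3)*y), y)


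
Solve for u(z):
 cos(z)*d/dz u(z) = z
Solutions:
 u(z) = C1 + Integral(z/cos(z), z)


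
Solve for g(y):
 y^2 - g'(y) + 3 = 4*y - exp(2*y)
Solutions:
 g(y) = C1 + y^3/3 - 2*y^2 + 3*y + exp(2*y)/2


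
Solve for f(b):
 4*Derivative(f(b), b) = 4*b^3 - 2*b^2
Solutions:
 f(b) = C1 + b^4/4 - b^3/6


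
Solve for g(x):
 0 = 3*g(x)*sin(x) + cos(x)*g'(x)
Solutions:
 g(x) = C1*cos(x)^3


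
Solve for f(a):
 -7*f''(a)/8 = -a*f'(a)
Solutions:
 f(a) = C1 + C2*erfi(2*sqrt(7)*a/7)


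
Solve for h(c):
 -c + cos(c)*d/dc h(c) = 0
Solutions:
 h(c) = C1 + Integral(c/cos(c), c)


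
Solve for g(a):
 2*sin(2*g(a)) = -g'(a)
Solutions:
 g(a) = pi - acos((-C1 - exp(8*a))/(C1 - exp(8*a)))/2
 g(a) = acos((-C1 - exp(8*a))/(C1 - exp(8*a)))/2


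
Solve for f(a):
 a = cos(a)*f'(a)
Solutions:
 f(a) = C1 + Integral(a/cos(a), a)


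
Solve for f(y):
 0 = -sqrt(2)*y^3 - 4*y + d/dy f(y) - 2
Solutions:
 f(y) = C1 + sqrt(2)*y^4/4 + 2*y^2 + 2*y


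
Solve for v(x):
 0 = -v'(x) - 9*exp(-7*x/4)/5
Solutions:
 v(x) = C1 + 36*exp(-7*x/4)/35


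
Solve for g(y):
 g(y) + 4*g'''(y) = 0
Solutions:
 g(y) = C3*exp(-2^(1/3)*y/2) + (C1*sin(2^(1/3)*sqrt(3)*y/4) + C2*cos(2^(1/3)*sqrt(3)*y/4))*exp(2^(1/3)*y/4)


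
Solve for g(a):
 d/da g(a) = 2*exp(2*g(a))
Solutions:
 g(a) = log(-sqrt(-1/(C1 + 2*a))) - log(2)/2
 g(a) = log(-1/(C1 + 2*a))/2 - log(2)/2


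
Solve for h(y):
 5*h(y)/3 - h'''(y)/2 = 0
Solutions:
 h(y) = C3*exp(10^(1/3)*3^(2/3)*y/3) + (C1*sin(10^(1/3)*3^(1/6)*y/2) + C2*cos(10^(1/3)*3^(1/6)*y/2))*exp(-10^(1/3)*3^(2/3)*y/6)


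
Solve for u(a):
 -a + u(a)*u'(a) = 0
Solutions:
 u(a) = -sqrt(C1 + a^2)
 u(a) = sqrt(C1 + a^2)


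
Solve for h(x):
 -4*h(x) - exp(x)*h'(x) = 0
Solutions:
 h(x) = C1*exp(4*exp(-x))


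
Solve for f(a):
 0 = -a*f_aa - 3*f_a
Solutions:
 f(a) = C1 + C2/a^2


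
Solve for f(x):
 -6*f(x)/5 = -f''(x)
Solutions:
 f(x) = C1*exp(-sqrt(30)*x/5) + C2*exp(sqrt(30)*x/5)


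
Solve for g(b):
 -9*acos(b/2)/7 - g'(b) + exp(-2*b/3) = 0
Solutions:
 g(b) = C1 - 9*b*acos(b/2)/7 + 9*sqrt(4 - b^2)/7 - 3*exp(-2*b/3)/2


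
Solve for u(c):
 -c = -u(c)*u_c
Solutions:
 u(c) = -sqrt(C1 + c^2)
 u(c) = sqrt(C1 + c^2)


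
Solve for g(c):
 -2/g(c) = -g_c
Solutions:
 g(c) = -sqrt(C1 + 4*c)
 g(c) = sqrt(C1 + 4*c)


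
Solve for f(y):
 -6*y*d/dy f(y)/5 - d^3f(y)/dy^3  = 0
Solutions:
 f(y) = C1 + Integral(C2*airyai(-5^(2/3)*6^(1/3)*y/5) + C3*airybi(-5^(2/3)*6^(1/3)*y/5), y)


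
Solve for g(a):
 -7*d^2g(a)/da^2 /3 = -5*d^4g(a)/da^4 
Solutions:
 g(a) = C1 + C2*a + C3*exp(-sqrt(105)*a/15) + C4*exp(sqrt(105)*a/15)


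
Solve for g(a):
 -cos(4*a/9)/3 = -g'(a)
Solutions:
 g(a) = C1 + 3*sin(4*a/9)/4


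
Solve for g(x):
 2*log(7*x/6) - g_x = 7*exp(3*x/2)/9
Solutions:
 g(x) = C1 + 2*x*log(x) + 2*x*(-log(6) - 1 + log(7)) - 14*exp(3*x/2)/27


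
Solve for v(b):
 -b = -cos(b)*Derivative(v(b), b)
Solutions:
 v(b) = C1 + Integral(b/cos(b), b)


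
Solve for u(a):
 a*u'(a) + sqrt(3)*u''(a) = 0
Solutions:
 u(a) = C1 + C2*erf(sqrt(2)*3^(3/4)*a/6)


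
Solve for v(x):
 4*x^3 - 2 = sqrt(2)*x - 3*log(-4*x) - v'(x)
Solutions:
 v(x) = C1 - x^4 + sqrt(2)*x^2/2 - 3*x*log(-x) + x*(5 - 6*log(2))


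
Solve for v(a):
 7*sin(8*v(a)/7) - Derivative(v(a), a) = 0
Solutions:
 -7*a + 7*log(cos(8*v(a)/7) - 1)/16 - 7*log(cos(8*v(a)/7) + 1)/16 = C1


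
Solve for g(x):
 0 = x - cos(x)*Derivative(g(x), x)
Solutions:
 g(x) = C1 + Integral(x/cos(x), x)


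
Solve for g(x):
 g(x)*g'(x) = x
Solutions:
 g(x) = -sqrt(C1 + x^2)
 g(x) = sqrt(C1 + x^2)


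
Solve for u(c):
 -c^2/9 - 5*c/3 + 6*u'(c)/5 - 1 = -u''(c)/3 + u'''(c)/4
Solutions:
 u(c) = C1 + C2*exp(2*c*(5 - sqrt(295))/15) + C3*exp(2*c*(5 + sqrt(295))/15) + 5*c^3/162 + 325*c^2/486 + 8755*c/17496


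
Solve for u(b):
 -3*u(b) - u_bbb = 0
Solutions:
 u(b) = C3*exp(-3^(1/3)*b) + (C1*sin(3^(5/6)*b/2) + C2*cos(3^(5/6)*b/2))*exp(3^(1/3)*b/2)


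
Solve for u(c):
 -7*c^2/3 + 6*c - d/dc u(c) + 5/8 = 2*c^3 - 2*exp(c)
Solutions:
 u(c) = C1 - c^4/2 - 7*c^3/9 + 3*c^2 + 5*c/8 + 2*exp(c)


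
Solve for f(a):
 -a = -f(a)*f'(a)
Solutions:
 f(a) = -sqrt(C1 + a^2)
 f(a) = sqrt(C1 + a^2)


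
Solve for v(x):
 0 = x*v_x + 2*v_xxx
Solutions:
 v(x) = C1 + Integral(C2*airyai(-2^(2/3)*x/2) + C3*airybi(-2^(2/3)*x/2), x)


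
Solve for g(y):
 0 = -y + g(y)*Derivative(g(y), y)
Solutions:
 g(y) = -sqrt(C1 + y^2)
 g(y) = sqrt(C1 + y^2)


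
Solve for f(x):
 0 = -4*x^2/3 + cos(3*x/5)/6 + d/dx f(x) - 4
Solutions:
 f(x) = C1 + 4*x^3/9 + 4*x - 5*sin(3*x/5)/18


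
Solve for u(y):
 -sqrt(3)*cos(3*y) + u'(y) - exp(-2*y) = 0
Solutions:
 u(y) = C1 + sqrt(3)*sin(3*y)/3 - exp(-2*y)/2


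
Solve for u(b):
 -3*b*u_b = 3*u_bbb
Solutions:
 u(b) = C1 + Integral(C2*airyai(-b) + C3*airybi(-b), b)


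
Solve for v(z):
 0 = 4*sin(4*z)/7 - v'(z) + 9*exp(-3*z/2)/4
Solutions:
 v(z) = C1 - cos(4*z)/7 - 3*exp(-3*z/2)/2


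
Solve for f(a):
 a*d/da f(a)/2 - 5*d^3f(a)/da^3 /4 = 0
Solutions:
 f(a) = C1 + Integral(C2*airyai(2^(1/3)*5^(2/3)*a/5) + C3*airybi(2^(1/3)*5^(2/3)*a/5), a)


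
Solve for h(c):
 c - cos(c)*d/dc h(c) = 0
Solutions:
 h(c) = C1 + Integral(c/cos(c), c)


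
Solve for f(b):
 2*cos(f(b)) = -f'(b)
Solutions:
 f(b) = pi - asin((C1 + exp(4*b))/(C1 - exp(4*b)))
 f(b) = asin((C1 + exp(4*b))/(C1 - exp(4*b)))


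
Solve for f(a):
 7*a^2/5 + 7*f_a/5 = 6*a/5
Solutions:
 f(a) = C1 - a^3/3 + 3*a^2/7


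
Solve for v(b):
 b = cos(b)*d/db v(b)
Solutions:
 v(b) = C1 + Integral(b/cos(b), b)


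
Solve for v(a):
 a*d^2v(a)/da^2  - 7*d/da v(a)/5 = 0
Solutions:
 v(a) = C1 + C2*a^(12/5)


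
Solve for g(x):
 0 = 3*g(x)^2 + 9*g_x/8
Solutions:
 g(x) = 3/(C1 + 8*x)


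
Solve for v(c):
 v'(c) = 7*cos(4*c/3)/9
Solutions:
 v(c) = C1 + 7*sin(4*c/3)/12


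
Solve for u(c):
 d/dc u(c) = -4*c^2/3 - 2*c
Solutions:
 u(c) = C1 - 4*c^3/9 - c^2


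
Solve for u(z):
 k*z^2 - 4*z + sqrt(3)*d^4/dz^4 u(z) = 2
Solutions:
 u(z) = C1 + C2*z + C3*z^2 + C4*z^3 - sqrt(3)*k*z^6/1080 + sqrt(3)*z^5/90 + sqrt(3)*z^4/36


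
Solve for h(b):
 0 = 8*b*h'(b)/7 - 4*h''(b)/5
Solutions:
 h(b) = C1 + C2*erfi(sqrt(35)*b/7)


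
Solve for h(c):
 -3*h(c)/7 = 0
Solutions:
 h(c) = 0


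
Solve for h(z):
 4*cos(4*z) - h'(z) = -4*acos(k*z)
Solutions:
 h(z) = C1 + 4*Piecewise((z*acos(k*z) - sqrt(-k^2*z^2 + 1)/k, Ne(k, 0)), (pi*z/2, True)) + sin(4*z)


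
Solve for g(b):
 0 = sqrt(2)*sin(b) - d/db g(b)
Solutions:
 g(b) = C1 - sqrt(2)*cos(b)


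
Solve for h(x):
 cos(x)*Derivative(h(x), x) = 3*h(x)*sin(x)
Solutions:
 h(x) = C1/cos(x)^3


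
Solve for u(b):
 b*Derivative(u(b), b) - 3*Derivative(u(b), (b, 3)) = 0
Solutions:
 u(b) = C1 + Integral(C2*airyai(3^(2/3)*b/3) + C3*airybi(3^(2/3)*b/3), b)


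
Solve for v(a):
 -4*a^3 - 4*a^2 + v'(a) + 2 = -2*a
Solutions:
 v(a) = C1 + a^4 + 4*a^3/3 - a^2 - 2*a


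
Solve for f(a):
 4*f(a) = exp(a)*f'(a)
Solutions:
 f(a) = C1*exp(-4*exp(-a))


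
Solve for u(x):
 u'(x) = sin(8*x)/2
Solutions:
 u(x) = C1 - cos(8*x)/16


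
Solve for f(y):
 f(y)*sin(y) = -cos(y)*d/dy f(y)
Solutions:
 f(y) = C1*cos(y)


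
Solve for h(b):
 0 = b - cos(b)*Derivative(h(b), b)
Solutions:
 h(b) = C1 + Integral(b/cos(b), b)


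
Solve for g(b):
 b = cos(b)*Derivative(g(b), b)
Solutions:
 g(b) = C1 + Integral(b/cos(b), b)


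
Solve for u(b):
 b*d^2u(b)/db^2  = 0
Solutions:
 u(b) = C1 + C2*b


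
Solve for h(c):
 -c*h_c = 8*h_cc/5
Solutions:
 h(c) = C1 + C2*erf(sqrt(5)*c/4)


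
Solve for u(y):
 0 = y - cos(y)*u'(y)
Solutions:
 u(y) = C1 + Integral(y/cos(y), y)


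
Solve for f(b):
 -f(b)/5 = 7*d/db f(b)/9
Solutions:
 f(b) = C1*exp(-9*b/35)


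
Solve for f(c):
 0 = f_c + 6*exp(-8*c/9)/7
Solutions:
 f(c) = C1 + 27*exp(-8*c/9)/28


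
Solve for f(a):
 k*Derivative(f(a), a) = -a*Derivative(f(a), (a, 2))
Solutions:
 f(a) = C1 + a^(1 - re(k))*(C2*sin(log(a)*Abs(im(k))) + C3*cos(log(a)*im(k)))


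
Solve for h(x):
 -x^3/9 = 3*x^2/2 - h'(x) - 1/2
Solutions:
 h(x) = C1 + x^4/36 + x^3/2 - x/2


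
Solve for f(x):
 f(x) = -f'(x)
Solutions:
 f(x) = C1*exp(-x)


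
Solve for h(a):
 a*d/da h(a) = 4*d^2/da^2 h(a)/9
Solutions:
 h(a) = C1 + C2*erfi(3*sqrt(2)*a/4)


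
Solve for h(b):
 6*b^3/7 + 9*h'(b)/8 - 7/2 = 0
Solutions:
 h(b) = C1 - 4*b^4/21 + 28*b/9


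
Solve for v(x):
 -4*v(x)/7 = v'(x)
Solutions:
 v(x) = C1*exp(-4*x/7)


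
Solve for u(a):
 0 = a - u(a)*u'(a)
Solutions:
 u(a) = -sqrt(C1 + a^2)
 u(a) = sqrt(C1 + a^2)


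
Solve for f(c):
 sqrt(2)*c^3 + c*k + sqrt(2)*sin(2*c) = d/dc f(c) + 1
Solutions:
 f(c) = C1 + sqrt(2)*c^4/4 + c^2*k/2 - c - sqrt(2)*cos(2*c)/2


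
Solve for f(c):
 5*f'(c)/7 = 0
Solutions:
 f(c) = C1


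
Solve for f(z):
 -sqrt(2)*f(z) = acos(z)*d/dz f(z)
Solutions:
 f(z) = C1*exp(-sqrt(2)*Integral(1/acos(z), z))


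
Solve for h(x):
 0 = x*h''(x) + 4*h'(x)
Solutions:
 h(x) = C1 + C2/x^3


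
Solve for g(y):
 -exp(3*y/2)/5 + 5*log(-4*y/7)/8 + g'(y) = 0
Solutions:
 g(y) = C1 - 5*y*log(-y)/8 + 5*y*(-2*log(2) + 1 + log(7))/8 + 2*exp(3*y/2)/15


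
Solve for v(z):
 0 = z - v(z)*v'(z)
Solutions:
 v(z) = -sqrt(C1 + z^2)
 v(z) = sqrt(C1 + z^2)


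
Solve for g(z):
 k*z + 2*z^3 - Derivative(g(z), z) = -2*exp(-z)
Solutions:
 g(z) = C1 + k*z^2/2 + z^4/2 - 2*exp(-z)


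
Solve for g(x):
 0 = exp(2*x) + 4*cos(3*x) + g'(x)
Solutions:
 g(x) = C1 - exp(2*x)/2 - 4*sin(3*x)/3


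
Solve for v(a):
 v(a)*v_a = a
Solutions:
 v(a) = -sqrt(C1 + a^2)
 v(a) = sqrt(C1 + a^2)


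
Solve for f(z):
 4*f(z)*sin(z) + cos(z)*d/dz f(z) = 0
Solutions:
 f(z) = C1*cos(z)^4


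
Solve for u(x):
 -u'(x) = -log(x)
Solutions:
 u(x) = C1 + x*log(x) - x


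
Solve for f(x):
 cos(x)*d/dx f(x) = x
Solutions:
 f(x) = C1 + Integral(x/cos(x), x)


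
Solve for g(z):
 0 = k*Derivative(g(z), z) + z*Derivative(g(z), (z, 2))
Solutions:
 g(z) = C1 + z^(1 - re(k))*(C2*sin(log(z)*Abs(im(k))) + C3*cos(log(z)*im(k)))


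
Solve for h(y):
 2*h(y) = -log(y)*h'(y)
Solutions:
 h(y) = C1*exp(-2*li(y))


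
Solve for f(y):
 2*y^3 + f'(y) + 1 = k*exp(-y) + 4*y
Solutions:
 f(y) = C1 - k*exp(-y) - y^4/2 + 2*y^2 - y


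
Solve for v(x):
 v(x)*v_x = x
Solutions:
 v(x) = -sqrt(C1 + x^2)
 v(x) = sqrt(C1 + x^2)


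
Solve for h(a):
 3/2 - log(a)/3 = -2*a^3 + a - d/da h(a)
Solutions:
 h(a) = C1 - a^4/2 + a^2/2 + a*log(a)/3 - 11*a/6


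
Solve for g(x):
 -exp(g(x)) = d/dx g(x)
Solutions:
 g(x) = log(1/(C1 + x))


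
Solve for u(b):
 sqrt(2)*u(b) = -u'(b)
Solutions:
 u(b) = C1*exp(-sqrt(2)*b)
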